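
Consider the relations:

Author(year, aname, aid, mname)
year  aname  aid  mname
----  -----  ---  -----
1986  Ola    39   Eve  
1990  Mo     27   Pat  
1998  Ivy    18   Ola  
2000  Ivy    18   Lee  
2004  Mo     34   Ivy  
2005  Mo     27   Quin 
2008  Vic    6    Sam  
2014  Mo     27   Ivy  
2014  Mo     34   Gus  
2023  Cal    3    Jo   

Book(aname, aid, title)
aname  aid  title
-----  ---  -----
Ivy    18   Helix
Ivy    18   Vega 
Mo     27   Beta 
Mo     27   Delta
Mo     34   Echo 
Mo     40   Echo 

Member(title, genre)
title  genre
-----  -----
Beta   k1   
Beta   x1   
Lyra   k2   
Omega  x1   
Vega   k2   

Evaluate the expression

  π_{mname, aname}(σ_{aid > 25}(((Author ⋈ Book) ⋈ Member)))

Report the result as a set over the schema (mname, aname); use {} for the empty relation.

{(Ivy, Mo), (Pat, Mo), (Quin, Mo)}

Author ⋈ Book (natural join on aname, aid): {(1990, Mo, 27, Pat, Beta), (1990, Mo, 27, Pat, Delta), (1998, Ivy, 18, Ola, Helix), (1998, Ivy, 18, Ola, Vega), (2000, Ivy, 18, Lee, Helix), (2000, Ivy, 18, Lee, Vega), (2004, Mo, 34, Ivy, Echo), (2005, Mo, 27, Quin, Beta), (2005, Mo, 27, Quin, Delta), (2014, Mo, 27, Ivy, Beta), (2014, Mo, 27, Ivy, Delta), (2014, Mo, 34, Gus, Echo)}
(Author ⋈ Book) ⋈ Member (natural join on title): {(1990, Mo, 27, Pat, Beta, k1), (1990, Mo, 27, Pat, Beta, x1), (1998, Ivy, 18, Ola, Vega, k2), (2000, Ivy, 18, Lee, Vega, k2), (2005, Mo, 27, Quin, Beta, k1), (2005, Mo, 27, Quin, Beta, x1), (2014, Mo, 27, Ivy, Beta, k1), (2014, Mo, 27, Ivy, Beta, x1)}
Apply σ_{aid > 25}; surviving tuples: {(1990, Mo, 27, Pat, Beta, k1), (1990, Mo, 27, Pat, Beta, x1), (2005, Mo, 27, Quin, Beta, k1), (2005, Mo, 27, Quin, Beta, x1), (2014, Mo, 27, Ivy, Beta, k1), (2014, Mo, 27, Ivy, Beta, x1)}
Projecting to mname, aname (3 duplicate(s) eliminated): {(Ivy, Mo), (Pat, Mo), (Quin, Mo)}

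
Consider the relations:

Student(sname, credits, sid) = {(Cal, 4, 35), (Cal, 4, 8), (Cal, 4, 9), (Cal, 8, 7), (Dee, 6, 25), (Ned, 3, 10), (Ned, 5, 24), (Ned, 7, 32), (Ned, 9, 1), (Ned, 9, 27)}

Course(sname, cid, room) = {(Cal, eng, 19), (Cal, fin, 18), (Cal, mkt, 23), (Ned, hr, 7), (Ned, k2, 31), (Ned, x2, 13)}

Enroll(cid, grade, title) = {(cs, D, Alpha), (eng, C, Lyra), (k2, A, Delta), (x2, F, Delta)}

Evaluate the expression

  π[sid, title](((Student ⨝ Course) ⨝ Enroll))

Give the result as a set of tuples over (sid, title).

Student ⋈ Course (natural join on sname): {(Cal, 4, 35, eng, 19), (Cal, 4, 35, fin, 18), (Cal, 4, 35, mkt, 23), (Cal, 4, 8, eng, 19), (Cal, 4, 8, fin, 18), (Cal, 4, 8, mkt, 23), (Cal, 4, 9, eng, 19), (Cal, 4, 9, fin, 18), (Cal, 4, 9, mkt, 23), (Cal, 8, 7, eng, 19), (Cal, 8, 7, fin, 18), (Cal, 8, 7, mkt, 23), (Ned, 3, 10, hr, 7), (Ned, 3, 10, k2, 31), (Ned, 3, 10, x2, 13), (Ned, 5, 24, hr, 7), (Ned, 5, 24, k2, 31), (Ned, 5, 24, x2, 13), (Ned, 7, 32, hr, 7), (Ned, 7, 32, k2, 31), (Ned, 7, 32, x2, 13), (Ned, 9, 1, hr, 7), (Ned, 9, 1, k2, 31), (Ned, 9, 1, x2, 13), (Ned, 9, 27, hr, 7), (Ned, 9, 27, k2, 31), (Ned, 9, 27, x2, 13)}
(Student ⨝ Course) ⋈ Enroll (natural join on cid): {(Cal, 4, 35, eng, 19, C, Lyra), (Cal, 4, 8, eng, 19, C, Lyra), (Cal, 4, 9, eng, 19, C, Lyra), (Cal, 8, 7, eng, 19, C, Lyra), (Ned, 3, 10, k2, 31, A, Delta), (Ned, 3, 10, x2, 13, F, Delta), (Ned, 5, 24, k2, 31, A, Delta), (Ned, 5, 24, x2, 13, F, Delta), (Ned, 7, 32, k2, 31, A, Delta), (Ned, 7, 32, x2, 13, F, Delta), (Ned, 9, 1, k2, 31, A, Delta), (Ned, 9, 1, x2, 13, F, Delta), (Ned, 9, 27, k2, 31, A, Delta), (Ned, 9, 27, x2, 13, F, Delta)}
Projecting to sid, title (5 duplicate(s) eliminated): {(1, Delta), (10, Delta), (24, Delta), (27, Delta), (32, Delta), (35, Lyra), (7, Lyra), (8, Lyra), (9, Lyra)}

{(1, Delta), (10, Delta), (24, Delta), (27, Delta), (32, Delta), (35, Lyra), (7, Lyra), (8, Lyra), (9, Lyra)}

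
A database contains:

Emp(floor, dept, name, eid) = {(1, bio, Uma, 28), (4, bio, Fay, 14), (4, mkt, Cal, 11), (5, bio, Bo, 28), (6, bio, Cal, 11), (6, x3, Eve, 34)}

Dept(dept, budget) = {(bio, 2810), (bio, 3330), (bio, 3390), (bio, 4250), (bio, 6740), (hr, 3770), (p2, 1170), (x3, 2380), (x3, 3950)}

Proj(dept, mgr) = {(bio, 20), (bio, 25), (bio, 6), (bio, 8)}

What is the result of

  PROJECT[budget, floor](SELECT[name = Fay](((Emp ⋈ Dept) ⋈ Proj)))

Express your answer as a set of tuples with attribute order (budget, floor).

Natural join on dept: {(1, bio, Uma, 28, 2810), (1, bio, Uma, 28, 3330), (1, bio, Uma, 28, 3390), (1, bio, Uma, 28, 4250), (1, bio, Uma, 28, 6740), (4, bio, Fay, 14, 2810), (4, bio, Fay, 14, 3330), (4, bio, Fay, 14, 3390), (4, bio, Fay, 14, 4250), (4, bio, Fay, 14, 6740), (5, bio, Bo, 28, 2810), (5, bio, Bo, 28, 3330), (5, bio, Bo, 28, 3390), (5, bio, Bo, 28, 4250), (5, bio, Bo, 28, 6740), (6, bio, Cal, 11, 2810), (6, bio, Cal, 11, 3330), (6, bio, Cal, 11, 3390), (6, bio, Cal, 11, 4250), (6, bio, Cal, 11, 6740), (6, x3, Eve, 34, 2380), (6, x3, Eve, 34, 3950)}
Natural join on dept: {(1, bio, Uma, 28, 2810, 20), (1, bio, Uma, 28, 2810, 25), (1, bio, Uma, 28, 2810, 6), (1, bio, Uma, 28, 2810, 8), (1, bio, Uma, 28, 3330, 20), (1, bio, Uma, 28, 3330, 25), (1, bio, Uma, 28, 3330, 6), (1, bio, Uma, 28, 3330, 8), (1, bio, Uma, 28, 3390, 20), (1, bio, Uma, 28, 3390, 25), (1, bio, Uma, 28, 3390, 6), (1, bio, Uma, 28, 3390, 8), (1, bio, Uma, 28, 4250, 20), (1, bio, Uma, 28, 4250, 25), (1, bio, Uma, 28, 4250, 6), (1, bio, Uma, 28, 4250, 8), (1, bio, Uma, 28, 6740, 20), (1, bio, Uma, 28, 6740, 25), (1, bio, Uma, 28, 6740, 6), (1, bio, Uma, 28, 6740, 8), (4, bio, Fay, 14, 2810, 20), (4, bio, Fay, 14, 2810, 25), (4, bio, Fay, 14, 2810, 6), (4, bio, Fay, 14, 2810, 8), (4, bio, Fay, 14, 3330, 20), (4, bio, Fay, 14, 3330, 25), (4, bio, Fay, 14, 3330, 6), (4, bio, Fay, 14, 3330, 8), (4, bio, Fay, 14, 3390, 20), (4, bio, Fay, 14, 3390, 25), (4, bio, Fay, 14, 3390, 6), (4, bio, Fay, 14, 3390, 8), (4, bio, Fay, 14, 4250, 20), (4, bio, Fay, 14, 4250, 25), (4, bio, Fay, 14, 4250, 6), (4, bio, Fay, 14, 4250, 8), (4, bio, Fay, 14, 6740, 20), (4, bio, Fay, 14, 6740, 25), (4, bio, Fay, 14, 6740, 6), (4, bio, Fay, 14, 6740, 8), (5, bio, Bo, 28, 2810, 20), (5, bio, Bo, 28, 2810, 25), (5, bio, Bo, 28, 2810, 6), (5, bio, Bo, 28, 2810, 8), (5, bio, Bo, 28, 3330, 20), (5, bio, Bo, 28, 3330, 25), (5, bio, Bo, 28, 3330, 6), (5, bio, Bo, 28, 3330, 8), (5, bio, Bo, 28, 3390, 20), (5, bio, Bo, 28, 3390, 25), (5, bio, Bo, 28, 3390, 6), (5, bio, Bo, 28, 3390, 8), (5, bio, Bo, 28, 4250, 20), (5, bio, Bo, 28, 4250, 25), (5, bio, Bo, 28, 4250, 6), (5, bio, Bo, 28, 4250, 8), (5, bio, Bo, 28, 6740, 20), (5, bio, Bo, 28, 6740, 25), (5, bio, Bo, 28, 6740, 6), (5, bio, Bo, 28, 6740, 8), (6, bio, Cal, 11, 2810, 20), (6, bio, Cal, 11, 2810, 25), (6, bio, Cal, 11, 2810, 6), (6, bio, Cal, 11, 2810, 8), (6, bio, Cal, 11, 3330, 20), (6, bio, Cal, 11, 3330, 25), (6, bio, Cal, 11, 3330, 6), (6, bio, Cal, 11, 3330, 8), (6, bio, Cal, 11, 3390, 20), (6, bio, Cal, 11, 3390, 25), (6, bio, Cal, 11, 3390, 6), (6, bio, Cal, 11, 3390, 8), (6, bio, Cal, 11, 4250, 20), (6, bio, Cal, 11, 4250, 25), (6, bio, Cal, 11, 4250, 6), (6, bio, Cal, 11, 4250, 8), (6, bio, Cal, 11, 6740, 20), (6, bio, Cal, 11, 6740, 25), (6, bio, Cal, 11, 6740, 6), (6, bio, Cal, 11, 6740, 8)}
σ[name = Fay]: keep tuples satisfying name = Fay → {(4, bio, Fay, 14, 2810, 20), (4, bio, Fay, 14, 2810, 25), (4, bio, Fay, 14, 2810, 6), (4, bio, Fay, 14, 2810, 8), (4, bio, Fay, 14, 3330, 20), (4, bio, Fay, 14, 3330, 25), (4, bio, Fay, 14, 3330, 6), (4, bio, Fay, 14, 3330, 8), (4, bio, Fay, 14, 3390, 20), (4, bio, Fay, 14, 3390, 25), (4, bio, Fay, 14, 3390, 6), (4, bio, Fay, 14, 3390, 8), (4, bio, Fay, 14, 4250, 20), (4, bio, Fay, 14, 4250, 25), (4, bio, Fay, 14, 4250, 6), (4, bio, Fay, 14, 4250, 8), (4, bio, Fay, 14, 6740, 20), (4, bio, Fay, 14, 6740, 25), (4, bio, Fay, 14, 6740, 6), (4, bio, Fay, 14, 6740, 8)}
Projecting to budget, floor (15 duplicate(s) eliminated): {(2810, 4), (3330, 4), (3390, 4), (4250, 4), (6740, 4)}

{(2810, 4), (3330, 4), (3390, 4), (4250, 4), (6740, 4)}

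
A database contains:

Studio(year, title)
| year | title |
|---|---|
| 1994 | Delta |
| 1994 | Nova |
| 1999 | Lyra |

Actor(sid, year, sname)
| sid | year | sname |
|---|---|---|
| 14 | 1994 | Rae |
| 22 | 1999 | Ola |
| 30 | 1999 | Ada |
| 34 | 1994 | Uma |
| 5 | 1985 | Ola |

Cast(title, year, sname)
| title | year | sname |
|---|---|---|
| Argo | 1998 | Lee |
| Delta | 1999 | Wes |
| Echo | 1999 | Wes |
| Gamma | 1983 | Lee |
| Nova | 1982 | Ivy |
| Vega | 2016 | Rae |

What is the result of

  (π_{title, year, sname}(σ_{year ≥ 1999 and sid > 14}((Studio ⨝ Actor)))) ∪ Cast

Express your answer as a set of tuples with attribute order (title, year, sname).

Natural join on year: {(1994, Delta, 14, Rae), (1994, Delta, 34, Uma), (1994, Nova, 14, Rae), (1994, Nova, 34, Uma), (1999, Lyra, 22, Ola), (1999, Lyra, 30, Ada)}
σ[year ≥ 1999 and sid > 14]: keep tuples satisfying year ≥ 1999 and sid > 14 → {(1999, Lyra, 22, Ola), (1999, Lyra, 30, Ada)}
Keep only column(s) title, year, sname: {(Lyra, 1999, Ada), (Lyra, 1999, Ola)}
Union: {(Lyra, 1999, Ada), (Lyra, 1999, Ola)} with {(Argo, 1998, Lee), (Delta, 1999, Wes), (Echo, 1999, Wes), (Gamma, 1983, Lee), (Nova, 1982, Ivy), (Vega, 2016, Rae)} → {(Argo, 1998, Lee), (Delta, 1999, Wes), (Echo, 1999, Wes), (Gamma, 1983, Lee), (Lyra, 1999, Ada), (Lyra, 1999, Ola), (Nova, 1982, Ivy), (Vega, 2016, Rae)}

{(Argo, 1998, Lee), (Delta, 1999, Wes), (Echo, 1999, Wes), (Gamma, 1983, Lee), (Lyra, 1999, Ada), (Lyra, 1999, Ola), (Nova, 1982, Ivy), (Vega, 2016, Rae)}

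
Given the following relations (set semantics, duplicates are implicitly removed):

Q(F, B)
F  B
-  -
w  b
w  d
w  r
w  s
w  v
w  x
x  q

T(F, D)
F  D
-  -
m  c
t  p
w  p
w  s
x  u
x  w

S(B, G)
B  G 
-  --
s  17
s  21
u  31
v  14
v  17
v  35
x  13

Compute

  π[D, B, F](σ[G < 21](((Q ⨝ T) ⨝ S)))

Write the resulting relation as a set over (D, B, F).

Joining Q and T on F yields {(w, b, p), (w, b, s), (w, d, p), (w, d, s), (w, r, p), (w, r, s), (w, s, p), (w, s, s), (w, v, p), (w, v, s), (w, x, p), (w, x, s), (x, q, u), (x, q, w)}.
Joining (Q ⨝ T) and S on B yields {(w, s, p, 17), (w, s, p, 21), (w, s, s, 17), (w, s, s, 21), (w, v, p, 14), (w, v, p, 17), (w, v, p, 35), (w, v, s, 14), (w, v, s, 17), (w, v, s, 35), (w, x, p, 13), (w, x, s, 13)}.
σ[G < 21]: keep tuples satisfying G < 21 → {(w, s, p, 17), (w, s, s, 17), (w, v, p, 14), (w, v, p, 17), (w, v, s, 14), (w, v, s, 17), (w, x, p, 13), (w, x, s, 13)}
π[D, B, F]: project onto (D, B, F) (2 duplicate(s) eliminated) → {(p, s, w), (p, v, w), (p, x, w), (s, s, w), (s, v, w), (s, x, w)}

{(p, s, w), (p, v, w), (p, x, w), (s, s, w), (s, v, w), (s, x, w)}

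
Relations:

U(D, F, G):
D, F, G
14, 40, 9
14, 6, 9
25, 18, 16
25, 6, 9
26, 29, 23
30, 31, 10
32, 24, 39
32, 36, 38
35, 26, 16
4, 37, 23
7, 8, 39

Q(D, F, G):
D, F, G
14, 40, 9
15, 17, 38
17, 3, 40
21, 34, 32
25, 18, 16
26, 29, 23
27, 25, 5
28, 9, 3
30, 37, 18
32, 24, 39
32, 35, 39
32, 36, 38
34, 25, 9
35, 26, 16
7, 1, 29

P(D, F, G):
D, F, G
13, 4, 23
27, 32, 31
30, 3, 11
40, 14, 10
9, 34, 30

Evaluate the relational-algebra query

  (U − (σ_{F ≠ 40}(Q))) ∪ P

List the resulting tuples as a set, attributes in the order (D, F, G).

{(13, 4, 23), (14, 40, 9), (14, 6, 9), (25, 6, 9), (27, 32, 31), (30, 3, 11), (30, 31, 10), (4, 37, 23), (40, 14, 10), (7, 8, 39), (9, 34, 30)}

σ[F ≠ 40]: keep tuples satisfying F ≠ 40 → {(15, 17, 38), (17, 3, 40), (21, 34, 32), (25, 18, 16), (26, 29, 23), (27, 25, 5), (28, 9, 3), (30, 37, 18), (32, 24, 39), (32, 35, 39), (32, 36, 38), (34, 25, 9), (35, 26, 16), (7, 1, 29)}
Taking the difference: {(14, 40, 9), (14, 6, 9), (25, 6, 9), (30, 31, 10), (4, 37, 23), (7, 8, 39)}
Taking the union: {(13, 4, 23), (14, 40, 9), (14, 6, 9), (25, 6, 9), (27, 32, 31), (30, 3, 11), (30, 31, 10), (4, 37, 23), (40, 14, 10), (7, 8, 39), (9, 34, 30)}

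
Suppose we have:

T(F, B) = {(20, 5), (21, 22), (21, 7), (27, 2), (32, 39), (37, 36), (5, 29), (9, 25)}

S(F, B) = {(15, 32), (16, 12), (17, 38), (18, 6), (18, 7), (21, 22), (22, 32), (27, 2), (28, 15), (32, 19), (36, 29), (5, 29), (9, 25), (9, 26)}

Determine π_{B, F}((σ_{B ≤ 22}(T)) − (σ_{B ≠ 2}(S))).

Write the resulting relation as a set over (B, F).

Apply σ_{B ≤ 22}; surviving tuples: {(20, 5), (21, 22), (21, 7), (27, 2)}
Apply σ_{B ≠ 2}; surviving tuples: {(15, 32), (16, 12), (17, 38), (18, 6), (18, 7), (21, 22), (22, 32), (28, 15), (32, 19), (36, 29), (5, 29), (9, 25), (9, 26)}
Difference: {(20, 5), (21, 22), (21, 7), (27, 2)} with {(15, 32), (16, 12), (17, 38), (18, 6), (18, 7), (21, 22), (22, 32), (28, 15), (32, 19), (36, 29), (5, 29), (9, 25), (9, 26)} → {(20, 5), (21, 7), (27, 2)}
π[B, F]: project onto (B, F) → {(2, 27), (5, 20), (7, 21)}

{(2, 27), (5, 20), (7, 21)}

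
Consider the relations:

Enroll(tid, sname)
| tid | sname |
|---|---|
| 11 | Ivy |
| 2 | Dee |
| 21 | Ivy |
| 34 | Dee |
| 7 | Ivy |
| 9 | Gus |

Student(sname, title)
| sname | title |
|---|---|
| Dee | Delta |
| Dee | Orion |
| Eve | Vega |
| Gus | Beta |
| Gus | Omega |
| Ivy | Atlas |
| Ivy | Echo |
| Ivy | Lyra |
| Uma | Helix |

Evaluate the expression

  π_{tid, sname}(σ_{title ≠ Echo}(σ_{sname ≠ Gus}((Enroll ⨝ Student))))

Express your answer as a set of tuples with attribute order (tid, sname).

{(11, Ivy), (2, Dee), (21, Ivy), (34, Dee), (7, Ivy)}

Natural join on sname: {(11, Ivy, Atlas), (11, Ivy, Echo), (11, Ivy, Lyra), (2, Dee, Delta), (2, Dee, Orion), (21, Ivy, Atlas), (21, Ivy, Echo), (21, Ivy, Lyra), (34, Dee, Delta), (34, Dee, Orion), (7, Ivy, Atlas), (7, Ivy, Echo), (7, Ivy, Lyra), (9, Gus, Beta), (9, Gus, Omega)}
Selection sname ≠ Gus: {(11, Ivy, Atlas), (11, Ivy, Echo), (11, Ivy, Lyra), (2, Dee, Delta), (2, Dee, Orion), (21, Ivy, Atlas), (21, Ivy, Echo), (21, Ivy, Lyra), (34, Dee, Delta), (34, Dee, Orion), (7, Ivy, Atlas), (7, Ivy, Echo), (7, Ivy, Lyra)}
Selection title ≠ Echo: {(11, Ivy, Atlas), (11, Ivy, Lyra), (2, Dee, Delta), (2, Dee, Orion), (21, Ivy, Atlas), (21, Ivy, Lyra), (34, Dee, Delta), (34, Dee, Orion), (7, Ivy, Atlas), (7, Ivy, Lyra)}
Projecting to tid, sname (5 duplicate(s) eliminated): {(11, Ivy), (2, Dee), (21, Ivy), (34, Dee), (7, Ivy)}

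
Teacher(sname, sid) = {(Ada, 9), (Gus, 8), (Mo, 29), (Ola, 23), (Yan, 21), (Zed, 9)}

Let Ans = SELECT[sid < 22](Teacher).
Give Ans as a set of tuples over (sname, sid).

{(Ada, 9), (Gus, 8), (Yan, 21), (Zed, 9)}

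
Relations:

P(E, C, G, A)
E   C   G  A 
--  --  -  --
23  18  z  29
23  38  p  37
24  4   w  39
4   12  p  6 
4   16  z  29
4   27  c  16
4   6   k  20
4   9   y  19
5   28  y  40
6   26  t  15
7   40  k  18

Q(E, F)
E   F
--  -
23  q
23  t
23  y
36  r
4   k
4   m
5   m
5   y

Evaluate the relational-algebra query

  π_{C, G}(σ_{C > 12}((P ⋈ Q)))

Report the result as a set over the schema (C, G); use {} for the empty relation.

{(16, z), (18, z), (27, c), (28, y), (38, p)}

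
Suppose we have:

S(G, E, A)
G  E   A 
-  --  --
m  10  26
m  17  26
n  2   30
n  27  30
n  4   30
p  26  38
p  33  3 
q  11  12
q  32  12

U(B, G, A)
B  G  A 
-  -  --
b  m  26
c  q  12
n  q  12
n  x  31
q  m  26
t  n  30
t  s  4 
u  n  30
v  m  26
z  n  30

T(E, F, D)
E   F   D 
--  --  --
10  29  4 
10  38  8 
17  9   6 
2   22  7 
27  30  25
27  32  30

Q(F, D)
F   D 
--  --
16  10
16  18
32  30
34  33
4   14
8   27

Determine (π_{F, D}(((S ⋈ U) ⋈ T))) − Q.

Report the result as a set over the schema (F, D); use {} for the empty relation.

{(22, 7), (29, 4), (30, 25), (38, 8), (9, 6)}

Natural join on G, A: {(m, 10, 26, b), (m, 10, 26, q), (m, 10, 26, v), (m, 17, 26, b), (m, 17, 26, q), (m, 17, 26, v), (n, 2, 30, t), (n, 2, 30, u), (n, 2, 30, z), (n, 27, 30, t), (n, 27, 30, u), (n, 27, 30, z), (n, 4, 30, t), (n, 4, 30, u), (n, 4, 30, z), (q, 11, 12, c), (q, 11, 12, n), (q, 32, 12, c), (q, 32, 12, n)}
Natural join on E: {(m, 10, 26, b, 29, 4), (m, 10, 26, b, 38, 8), (m, 10, 26, q, 29, 4), (m, 10, 26, q, 38, 8), (m, 10, 26, v, 29, 4), (m, 10, 26, v, 38, 8), (m, 17, 26, b, 9, 6), (m, 17, 26, q, 9, 6), (m, 17, 26, v, 9, 6), (n, 2, 30, t, 22, 7), (n, 2, 30, u, 22, 7), (n, 2, 30, z, 22, 7), (n, 27, 30, t, 30, 25), (n, 27, 30, t, 32, 30), (n, 27, 30, u, 30, 25), (n, 27, 30, u, 32, 30), (n, 27, 30, z, 30, 25), (n, 27, 30, z, 32, 30)}
π_{F, D} gives {(22, 7), (29, 4), (30, 25), (32, 30), (38, 8), (9, 6)} (12 duplicate(s) eliminated).
Taking the difference: {(22, 7), (29, 4), (30, 25), (38, 8), (9, 6)}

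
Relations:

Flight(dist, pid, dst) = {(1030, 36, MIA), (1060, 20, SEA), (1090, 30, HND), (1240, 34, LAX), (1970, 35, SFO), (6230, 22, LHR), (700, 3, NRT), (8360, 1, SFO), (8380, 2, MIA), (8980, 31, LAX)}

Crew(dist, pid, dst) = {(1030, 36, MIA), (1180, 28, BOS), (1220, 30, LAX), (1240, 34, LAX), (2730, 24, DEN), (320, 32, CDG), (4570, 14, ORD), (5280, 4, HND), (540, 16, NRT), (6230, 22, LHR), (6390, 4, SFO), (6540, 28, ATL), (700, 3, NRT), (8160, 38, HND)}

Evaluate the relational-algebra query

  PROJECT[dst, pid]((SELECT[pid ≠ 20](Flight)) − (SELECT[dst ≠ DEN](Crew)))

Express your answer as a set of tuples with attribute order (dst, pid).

{(HND, 30), (LAX, 31), (MIA, 2), (SFO, 1), (SFO, 35)}

σ[pid ≠ 20]: keep tuples satisfying pid ≠ 20 → {(1030, 36, MIA), (1090, 30, HND), (1240, 34, LAX), (1970, 35, SFO), (6230, 22, LHR), (700, 3, NRT), (8360, 1, SFO), (8380, 2, MIA), (8980, 31, LAX)}
σ[dst ≠ DEN]: keep tuples satisfying dst ≠ DEN → {(1030, 36, MIA), (1180, 28, BOS), (1220, 30, LAX), (1240, 34, LAX), (320, 32, CDG), (4570, 14, ORD), (5280, 4, HND), (540, 16, NRT), (6230, 22, LHR), (6390, 4, SFO), (6540, 28, ATL), (700, 3, NRT), (8160, 38, HND)}
Set difference of the two operands is {(1090, 30, HND), (1970, 35, SFO), (8360, 1, SFO), (8380, 2, MIA), (8980, 31, LAX)}.
Keep only column(s) dst, pid: {(HND, 30), (LAX, 31), (MIA, 2), (SFO, 1), (SFO, 35)}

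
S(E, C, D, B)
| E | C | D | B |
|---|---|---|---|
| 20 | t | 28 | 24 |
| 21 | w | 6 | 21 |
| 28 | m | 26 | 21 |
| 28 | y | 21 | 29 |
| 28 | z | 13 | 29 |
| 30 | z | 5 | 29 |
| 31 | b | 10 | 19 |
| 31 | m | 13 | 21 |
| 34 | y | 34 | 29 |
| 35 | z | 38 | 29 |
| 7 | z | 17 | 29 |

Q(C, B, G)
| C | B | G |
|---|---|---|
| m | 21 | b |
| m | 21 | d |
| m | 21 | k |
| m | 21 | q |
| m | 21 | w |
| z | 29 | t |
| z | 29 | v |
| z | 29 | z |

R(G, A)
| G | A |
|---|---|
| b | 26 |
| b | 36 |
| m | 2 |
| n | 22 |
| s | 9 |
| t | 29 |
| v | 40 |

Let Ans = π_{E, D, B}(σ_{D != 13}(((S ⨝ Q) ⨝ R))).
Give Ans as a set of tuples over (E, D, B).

Joining S and Q on C, B yields {(28, m, 26, 21, b), (28, m, 26, 21, d), (28, m, 26, 21, k), (28, m, 26, 21, q), (28, m, 26, 21, w), (28, z, 13, 29, t), (28, z, 13, 29, v), (28, z, 13, 29, z), (30, z, 5, 29, t), (30, z, 5, 29, v), (30, z, 5, 29, z), (31, m, 13, 21, b), (31, m, 13, 21, d), (31, m, 13, 21, k), (31, m, 13, 21, q), (31, m, 13, 21, w), (35, z, 38, 29, t), (35, z, 38, 29, v), (35, z, 38, 29, z), (7, z, 17, 29, t), (7, z, 17, 29, v), (7, z, 17, 29, z)}.
Joining (S ⨝ Q) and R on G yields {(28, m, 26, 21, b, 26), (28, m, 26, 21, b, 36), (28, z, 13, 29, t, 29), (28, z, 13, 29, v, 40), (30, z, 5, 29, t, 29), (30, z, 5, 29, v, 40), (31, m, 13, 21, b, 26), (31, m, 13, 21, b, 36), (35, z, 38, 29, t, 29), (35, z, 38, 29, v, 40), (7, z, 17, 29, t, 29), (7, z, 17, 29, v, 40)}.
σ[D != 13]: keep tuples satisfying D != 13 → {(28, m, 26, 21, b, 26), (28, m, 26, 21, b, 36), (30, z, 5, 29, t, 29), (30, z, 5, 29, v, 40), (35, z, 38, 29, t, 29), (35, z, 38, 29, v, 40), (7, z, 17, 29, t, 29), (7, z, 17, 29, v, 40)}
π[E, D, B]: project onto (E, D, B) (4 duplicate(s) eliminated) → {(28, 26, 21), (30, 5, 29), (35, 38, 29), (7, 17, 29)}

{(28, 26, 21), (30, 5, 29), (35, 38, 29), (7, 17, 29)}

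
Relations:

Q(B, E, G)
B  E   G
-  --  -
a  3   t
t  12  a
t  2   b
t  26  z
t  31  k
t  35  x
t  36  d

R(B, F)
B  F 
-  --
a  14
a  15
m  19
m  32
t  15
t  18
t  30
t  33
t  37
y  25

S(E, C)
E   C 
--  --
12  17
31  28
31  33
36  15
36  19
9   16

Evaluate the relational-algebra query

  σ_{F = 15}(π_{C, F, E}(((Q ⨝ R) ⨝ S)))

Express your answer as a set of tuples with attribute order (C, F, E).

Natural join on B: {(a, 3, t, 14), (a, 3, t, 15), (t, 12, a, 15), (t, 12, a, 18), (t, 12, a, 30), (t, 12, a, 33), (t, 12, a, 37), (t, 2, b, 15), (t, 2, b, 18), (t, 2, b, 30), (t, 2, b, 33), (t, 2, b, 37), (t, 26, z, 15), (t, 26, z, 18), (t, 26, z, 30), (t, 26, z, 33), (t, 26, z, 37), (t, 31, k, 15), (t, 31, k, 18), (t, 31, k, 30), (t, 31, k, 33), (t, 31, k, 37), (t, 35, x, 15), (t, 35, x, 18), (t, 35, x, 30), (t, 35, x, 33), (t, 35, x, 37), (t, 36, d, 15), (t, 36, d, 18), (t, 36, d, 30), (t, 36, d, 33), (t, 36, d, 37)}
Natural join on E: {(t, 12, a, 15, 17), (t, 12, a, 18, 17), (t, 12, a, 30, 17), (t, 12, a, 33, 17), (t, 12, a, 37, 17), (t, 31, k, 15, 28), (t, 31, k, 15, 33), (t, 31, k, 18, 28), (t, 31, k, 18, 33), (t, 31, k, 30, 28), (t, 31, k, 30, 33), (t, 31, k, 33, 28), (t, 31, k, 33, 33), (t, 31, k, 37, 28), (t, 31, k, 37, 33), (t, 36, d, 15, 15), (t, 36, d, 15, 19), (t, 36, d, 18, 15), (t, 36, d, 18, 19), (t, 36, d, 30, 15), (t, 36, d, 30, 19), (t, 36, d, 33, 15), (t, 36, d, 33, 19), (t, 36, d, 37, 15), (t, 36, d, 37, 19)}
π[C, F, E]: project onto (C, F, E) → {(15, 15, 36), (15, 18, 36), (15, 30, 36), (15, 33, 36), (15, 37, 36), (17, 15, 12), (17, 18, 12), (17, 30, 12), (17, 33, 12), (17, 37, 12), (19, 15, 36), (19, 18, 36), (19, 30, 36), (19, 33, 36), (19, 37, 36), (28, 15, 31), (28, 18, 31), (28, 30, 31), (28, 33, 31), (28, 37, 31), (33, 15, 31), (33, 18, 31), (33, 30, 31), (33, 33, 31), (33, 37, 31)}
Apply σ_{F = 15}; surviving tuples: {(15, 15, 36), (17, 15, 12), (19, 15, 36), (28, 15, 31), (33, 15, 31)}

{(15, 15, 36), (17, 15, 12), (19, 15, 36), (28, 15, 31), (33, 15, 31)}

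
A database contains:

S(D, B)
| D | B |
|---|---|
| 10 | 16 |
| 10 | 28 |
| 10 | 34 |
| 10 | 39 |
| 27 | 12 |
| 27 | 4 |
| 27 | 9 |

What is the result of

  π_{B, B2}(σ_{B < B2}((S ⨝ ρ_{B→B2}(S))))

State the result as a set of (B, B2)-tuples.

ρ[B→B2]: schema becomes (D, B2); tuples unchanged.
Natural join on D: {(10, 16, 16), (10, 16, 28), (10, 16, 34), (10, 16, 39), (10, 28, 16), (10, 28, 28), (10, 28, 34), (10, 28, 39), (10, 34, 16), (10, 34, 28), (10, 34, 34), (10, 34, 39), (10, 39, 16), (10, 39, 28), (10, 39, 34), (10, 39, 39), (27, 12, 12), (27, 12, 4), (27, 12, 9), (27, 4, 12), (27, 4, 4), (27, 4, 9), (27, 9, 12), (27, 9, 4), (27, 9, 9)}
σ[B < B2]: keep tuples satisfying B < B2 → {(10, 16, 28), (10, 16, 34), (10, 16, 39), (10, 28, 34), (10, 28, 39), (10, 34, 39), (27, 4, 12), (27, 4, 9), (27, 9, 12)}
π[B, B2]: project onto (B, B2) → {(16, 28), (16, 34), (16, 39), (28, 34), (28, 39), (34, 39), (4, 12), (4, 9), (9, 12)}

{(16, 28), (16, 34), (16, 39), (28, 34), (28, 39), (34, 39), (4, 12), (4, 9), (9, 12)}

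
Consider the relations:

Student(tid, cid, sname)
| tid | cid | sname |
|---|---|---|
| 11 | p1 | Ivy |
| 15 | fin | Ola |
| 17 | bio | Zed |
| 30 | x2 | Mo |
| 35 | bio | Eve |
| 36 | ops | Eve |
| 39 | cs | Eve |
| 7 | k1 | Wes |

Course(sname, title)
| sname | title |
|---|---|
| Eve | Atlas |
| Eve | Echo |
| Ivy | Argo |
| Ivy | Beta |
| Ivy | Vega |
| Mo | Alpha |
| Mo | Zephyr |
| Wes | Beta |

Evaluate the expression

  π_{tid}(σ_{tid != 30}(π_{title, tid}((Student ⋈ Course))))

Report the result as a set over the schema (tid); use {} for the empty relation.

Student ⋈ Course (natural join on sname): {(11, p1, Ivy, Argo), (11, p1, Ivy, Beta), (11, p1, Ivy, Vega), (30, x2, Mo, Alpha), (30, x2, Mo, Zephyr), (35, bio, Eve, Atlas), (35, bio, Eve, Echo), (36, ops, Eve, Atlas), (36, ops, Eve, Echo), (39, cs, Eve, Atlas), (39, cs, Eve, Echo), (7, k1, Wes, Beta)}
π[title, tid]: project onto (title, tid) → {(Alpha, 30), (Argo, 11), (Atlas, 35), (Atlas, 36), (Atlas, 39), (Beta, 11), (Beta, 7), (Echo, 35), (Echo, 36), (Echo, 39), (Vega, 11), (Zephyr, 30)}
σ[tid != 30]: keep tuples satisfying tid != 30 → {(Argo, 11), (Atlas, 35), (Atlas, 36), (Atlas, 39), (Beta, 11), (Beta, 7), (Echo, 35), (Echo, 36), (Echo, 39), (Vega, 11)}
π[tid]: project onto (tid) (5 duplicate(s) eliminated) → {11, 35, 36, 39, 7}

{11, 35, 36, 39, 7}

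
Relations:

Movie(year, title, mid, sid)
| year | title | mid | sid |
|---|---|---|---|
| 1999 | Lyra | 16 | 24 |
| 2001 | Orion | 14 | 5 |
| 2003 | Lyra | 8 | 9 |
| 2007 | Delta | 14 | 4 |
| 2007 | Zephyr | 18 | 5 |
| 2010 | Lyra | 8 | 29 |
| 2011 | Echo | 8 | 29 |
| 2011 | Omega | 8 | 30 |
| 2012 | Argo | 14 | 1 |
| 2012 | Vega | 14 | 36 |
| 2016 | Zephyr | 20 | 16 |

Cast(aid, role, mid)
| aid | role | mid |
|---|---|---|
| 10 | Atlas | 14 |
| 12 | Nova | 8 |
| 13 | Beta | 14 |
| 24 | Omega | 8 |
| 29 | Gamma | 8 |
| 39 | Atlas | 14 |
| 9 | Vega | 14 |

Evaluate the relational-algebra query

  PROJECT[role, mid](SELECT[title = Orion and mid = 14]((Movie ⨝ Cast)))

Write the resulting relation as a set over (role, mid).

Natural join on mid: {(2001, Orion, 14, 5, 10, Atlas), (2001, Orion, 14, 5, 13, Beta), (2001, Orion, 14, 5, 39, Atlas), (2001, Orion, 14, 5, 9, Vega), (2003, Lyra, 8, 9, 12, Nova), (2003, Lyra, 8, 9, 24, Omega), (2003, Lyra, 8, 9, 29, Gamma), (2007, Delta, 14, 4, 10, Atlas), (2007, Delta, 14, 4, 13, Beta), (2007, Delta, 14, 4, 39, Atlas), (2007, Delta, 14, 4, 9, Vega), (2010, Lyra, 8, 29, 12, Nova), (2010, Lyra, 8, 29, 24, Omega), (2010, Lyra, 8, 29, 29, Gamma), (2011, Echo, 8, 29, 12, Nova), (2011, Echo, 8, 29, 24, Omega), (2011, Echo, 8, 29, 29, Gamma), (2011, Omega, 8, 30, 12, Nova), (2011, Omega, 8, 30, 24, Omega), (2011, Omega, 8, 30, 29, Gamma), (2012, Argo, 14, 1, 10, Atlas), (2012, Argo, 14, 1, 13, Beta), (2012, Argo, 14, 1, 39, Atlas), (2012, Argo, 14, 1, 9, Vega), (2012, Vega, 14, 36, 10, Atlas), (2012, Vega, 14, 36, 13, Beta), (2012, Vega, 14, 36, 39, Atlas), (2012, Vega, 14, 36, 9, Vega)}
Selection title = Orion and mid = 14: {(2001, Orion, 14, 5, 10, Atlas), (2001, Orion, 14, 5, 13, Beta), (2001, Orion, 14, 5, 39, Atlas), (2001, Orion, 14, 5, 9, Vega)}
Keep only column(s) role, mid (1 duplicate(s) eliminated): {(Atlas, 14), (Beta, 14), (Vega, 14)}

{(Atlas, 14), (Beta, 14), (Vega, 14)}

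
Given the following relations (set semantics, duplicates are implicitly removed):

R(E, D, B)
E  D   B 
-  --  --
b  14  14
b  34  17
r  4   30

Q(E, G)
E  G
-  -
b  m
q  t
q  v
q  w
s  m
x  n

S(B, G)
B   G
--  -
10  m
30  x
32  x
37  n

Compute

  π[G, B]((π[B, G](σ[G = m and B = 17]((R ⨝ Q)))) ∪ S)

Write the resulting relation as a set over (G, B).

{(m, 10), (m, 17), (n, 37), (x, 30), (x, 32)}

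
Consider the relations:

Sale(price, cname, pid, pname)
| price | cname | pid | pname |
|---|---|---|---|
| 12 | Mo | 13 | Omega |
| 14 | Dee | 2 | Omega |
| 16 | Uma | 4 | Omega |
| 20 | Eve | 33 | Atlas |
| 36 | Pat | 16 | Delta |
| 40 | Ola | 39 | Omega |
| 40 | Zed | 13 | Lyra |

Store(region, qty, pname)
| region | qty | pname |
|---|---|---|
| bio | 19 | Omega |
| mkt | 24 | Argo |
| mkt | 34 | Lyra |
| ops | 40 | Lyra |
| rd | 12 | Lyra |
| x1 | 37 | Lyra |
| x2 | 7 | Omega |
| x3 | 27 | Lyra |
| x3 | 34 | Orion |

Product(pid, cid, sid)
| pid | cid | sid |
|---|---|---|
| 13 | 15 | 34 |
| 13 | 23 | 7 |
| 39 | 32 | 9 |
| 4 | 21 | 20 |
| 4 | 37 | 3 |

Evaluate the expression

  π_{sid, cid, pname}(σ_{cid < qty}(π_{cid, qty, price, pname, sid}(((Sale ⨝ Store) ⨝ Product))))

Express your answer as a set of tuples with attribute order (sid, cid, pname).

Sale ⋈ Store (natural join on pname): {(12, Mo, 13, Omega, bio, 19), (12, Mo, 13, Omega, x2, 7), (14, Dee, 2, Omega, bio, 19), (14, Dee, 2, Omega, x2, 7), (16, Uma, 4, Omega, bio, 19), (16, Uma, 4, Omega, x2, 7), (40, Ola, 39, Omega, bio, 19), (40, Ola, 39, Omega, x2, 7), (40, Zed, 13, Lyra, mkt, 34), (40, Zed, 13, Lyra, ops, 40), (40, Zed, 13, Lyra, rd, 12), (40, Zed, 13, Lyra, x1, 37), (40, Zed, 13, Lyra, x3, 27)}
(Sale ⨝ Store) ⋈ Product (natural join on pid): {(12, Mo, 13, Omega, bio, 19, 15, 34), (12, Mo, 13, Omega, bio, 19, 23, 7), (12, Mo, 13, Omega, x2, 7, 15, 34), (12, Mo, 13, Omega, x2, 7, 23, 7), (16, Uma, 4, Omega, bio, 19, 21, 20), (16, Uma, 4, Omega, bio, 19, 37, 3), (16, Uma, 4, Omega, x2, 7, 21, 20), (16, Uma, 4, Omega, x2, 7, 37, 3), (40, Ola, 39, Omega, bio, 19, 32, 9), (40, Ola, 39, Omega, x2, 7, 32, 9), (40, Zed, 13, Lyra, mkt, 34, 15, 34), (40, Zed, 13, Lyra, mkt, 34, 23, 7), (40, Zed, 13, Lyra, ops, 40, 15, 34), (40, Zed, 13, Lyra, ops, 40, 23, 7), (40, Zed, 13, Lyra, rd, 12, 15, 34), (40, Zed, 13, Lyra, rd, 12, 23, 7), (40, Zed, 13, Lyra, x1, 37, 15, 34), (40, Zed, 13, Lyra, x1, 37, 23, 7), (40, Zed, 13, Lyra, x3, 27, 15, 34), (40, Zed, 13, Lyra, x3, 27, 23, 7)}
Keep only column(s) cid, qty, price, pname, sid: {(15, 12, 40, Lyra, 34), (15, 19, 12, Omega, 34), (15, 27, 40, Lyra, 34), (15, 34, 40, Lyra, 34), (15, 37, 40, Lyra, 34), (15, 40, 40, Lyra, 34), (15, 7, 12, Omega, 34), (21, 19, 16, Omega, 20), (21, 7, 16, Omega, 20), (23, 12, 40, Lyra, 7), (23, 19, 12, Omega, 7), (23, 27, 40, Lyra, 7), (23, 34, 40, Lyra, 7), (23, 37, 40, Lyra, 7), (23, 40, 40, Lyra, 7), (23, 7, 12, Omega, 7), (32, 19, 40, Omega, 9), (32, 7, 40, Omega, 9), (37, 19, 16, Omega, 3), (37, 7, 16, Omega, 3)}
σ[cid < qty]: keep tuples satisfying cid < qty → {(15, 19, 12, Omega, 34), (15, 27, 40, Lyra, 34), (15, 34, 40, Lyra, 34), (15, 37, 40, Lyra, 34), (15, 40, 40, Lyra, 34), (23, 27, 40, Lyra, 7), (23, 34, 40, Lyra, 7), (23, 37, 40, Lyra, 7), (23, 40, 40, Lyra, 7)}
Keep only column(s) sid, cid, pname (6 duplicate(s) eliminated): {(34, 15, Lyra), (34, 15, Omega), (7, 23, Lyra)}

{(34, 15, Lyra), (34, 15, Omega), (7, 23, Lyra)}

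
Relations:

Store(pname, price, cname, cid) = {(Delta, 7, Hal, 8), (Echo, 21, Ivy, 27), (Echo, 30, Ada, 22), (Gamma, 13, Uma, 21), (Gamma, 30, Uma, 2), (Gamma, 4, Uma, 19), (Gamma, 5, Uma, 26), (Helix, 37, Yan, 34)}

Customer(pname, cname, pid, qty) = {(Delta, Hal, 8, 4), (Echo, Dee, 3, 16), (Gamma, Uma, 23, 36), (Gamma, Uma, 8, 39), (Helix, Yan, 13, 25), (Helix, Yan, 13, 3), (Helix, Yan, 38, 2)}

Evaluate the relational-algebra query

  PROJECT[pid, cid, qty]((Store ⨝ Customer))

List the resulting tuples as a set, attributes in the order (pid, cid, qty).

Store ⋈ Customer (natural join on pname, cname): {(Delta, 7, Hal, 8, 8, 4), (Gamma, 13, Uma, 21, 23, 36), (Gamma, 13, Uma, 21, 8, 39), (Gamma, 30, Uma, 2, 23, 36), (Gamma, 30, Uma, 2, 8, 39), (Gamma, 4, Uma, 19, 23, 36), (Gamma, 4, Uma, 19, 8, 39), (Gamma, 5, Uma, 26, 23, 36), (Gamma, 5, Uma, 26, 8, 39), (Helix, 37, Yan, 34, 13, 25), (Helix, 37, Yan, 34, 13, 3), (Helix, 37, Yan, 34, 38, 2)}
Projecting to pid, cid, qty: {(13, 34, 25), (13, 34, 3), (23, 19, 36), (23, 2, 36), (23, 21, 36), (23, 26, 36), (38, 34, 2), (8, 19, 39), (8, 2, 39), (8, 21, 39), (8, 26, 39), (8, 8, 4)}

{(13, 34, 25), (13, 34, 3), (23, 19, 36), (23, 2, 36), (23, 21, 36), (23, 26, 36), (38, 34, 2), (8, 19, 39), (8, 2, 39), (8, 21, 39), (8, 26, 39), (8, 8, 4)}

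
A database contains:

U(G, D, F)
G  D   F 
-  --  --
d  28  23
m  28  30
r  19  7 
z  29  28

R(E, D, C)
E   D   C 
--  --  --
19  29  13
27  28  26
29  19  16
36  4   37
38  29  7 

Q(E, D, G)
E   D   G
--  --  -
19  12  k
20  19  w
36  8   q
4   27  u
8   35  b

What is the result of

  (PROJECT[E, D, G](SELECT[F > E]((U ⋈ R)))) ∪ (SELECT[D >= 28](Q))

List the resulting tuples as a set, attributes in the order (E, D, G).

{(19, 29, z), (27, 28, m), (8, 35, b)}

U ⋈ R (natural join on D): {(d, 28, 23, 27, 26), (m, 28, 30, 27, 26), (r, 19, 7, 29, 16), (z, 29, 28, 19, 13), (z, 29, 28, 38, 7)}
Filtering on F > E leaves {(m, 28, 30, 27, 26), (z, 29, 28, 19, 13)}.
π_{E, D, G} gives {(19, 29, z), (27, 28, m)}.
Filtering on D >= 28 leaves {(8, 35, b)}.
Set union of the two operands is {(19, 29, z), (27, 28, m), (8, 35, b)}.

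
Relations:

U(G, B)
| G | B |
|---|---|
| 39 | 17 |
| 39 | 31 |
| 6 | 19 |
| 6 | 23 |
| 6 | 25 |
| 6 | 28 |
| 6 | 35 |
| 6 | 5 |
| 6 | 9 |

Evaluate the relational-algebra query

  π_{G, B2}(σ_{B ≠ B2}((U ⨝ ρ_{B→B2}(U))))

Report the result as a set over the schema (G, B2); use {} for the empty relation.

{(39, 17), (39, 31), (6, 19), (6, 23), (6, 25), (6, 28), (6, 35), (6, 5), (6, 9)}

ρ[B→B2]: schema becomes (G, B2); tuples unchanged.
Natural join on G: {(39, 17, 17), (39, 17, 31), (39, 31, 17), (39, 31, 31), (6, 19, 19), (6, 19, 23), (6, 19, 25), (6, 19, 28), (6, 19, 35), (6, 19, 5), (6, 19, 9), (6, 23, 19), (6, 23, 23), (6, 23, 25), (6, 23, 28), (6, 23, 35), (6, 23, 5), (6, 23, 9), (6, 25, 19), (6, 25, 23), (6, 25, 25), (6, 25, 28), (6, 25, 35), (6, 25, 5), (6, 25, 9), (6, 28, 19), (6, 28, 23), (6, 28, 25), (6, 28, 28), (6, 28, 35), (6, 28, 5), (6, 28, 9), (6, 35, 19), (6, 35, 23), (6, 35, 25), (6, 35, 28), (6, 35, 35), (6, 35, 5), (6, 35, 9), (6, 5, 19), (6, 5, 23), (6, 5, 25), (6, 5, 28), (6, 5, 35), (6, 5, 5), (6, 5, 9), (6, 9, 19), (6, 9, 23), (6, 9, 25), (6, 9, 28), (6, 9, 35), (6, 9, 5), (6, 9, 9)}
σ[B ≠ B2]: keep tuples satisfying B ≠ B2 → {(39, 17, 31), (39, 31, 17), (6, 19, 23), (6, 19, 25), (6, 19, 28), (6, 19, 35), (6, 19, 5), (6, 19, 9), (6, 23, 19), (6, 23, 25), (6, 23, 28), (6, 23, 35), (6, 23, 5), (6, 23, 9), (6, 25, 19), (6, 25, 23), (6, 25, 28), (6, 25, 35), (6, 25, 5), (6, 25, 9), (6, 28, 19), (6, 28, 23), (6, 28, 25), (6, 28, 35), (6, 28, 5), (6, 28, 9), (6, 35, 19), (6, 35, 23), (6, 35, 25), (6, 35, 28), (6, 35, 5), (6, 35, 9), (6, 5, 19), (6, 5, 23), (6, 5, 25), (6, 5, 28), (6, 5, 35), (6, 5, 9), (6, 9, 19), (6, 9, 23), (6, 9, 25), (6, 9, 28), (6, 9, 35), (6, 9, 5)}
π[G, B2]: project onto (G, B2) (35 duplicate(s) eliminated) → {(39, 17), (39, 31), (6, 19), (6, 23), (6, 25), (6, 28), (6, 35), (6, 5), (6, 9)}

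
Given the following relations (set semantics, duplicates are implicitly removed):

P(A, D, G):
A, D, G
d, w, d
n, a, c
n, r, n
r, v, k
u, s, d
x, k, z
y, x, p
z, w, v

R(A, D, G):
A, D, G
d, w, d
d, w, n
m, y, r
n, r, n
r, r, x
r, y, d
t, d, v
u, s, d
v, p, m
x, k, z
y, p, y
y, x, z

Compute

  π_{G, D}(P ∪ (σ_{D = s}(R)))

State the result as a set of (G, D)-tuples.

{(c, a), (d, s), (d, w), (k, v), (n, r), (p, x), (v, w), (z, k)}

Selection D = s: {(u, s, d)}
Set union of the two operands is {(d, w, d), (n, a, c), (n, r, n), (r, v, k), (u, s, d), (x, k, z), (y, x, p), (z, w, v)}.
π[G, D]: project onto (G, D) → {(c, a), (d, s), (d, w), (k, v), (n, r), (p, x), (v, w), (z, k)}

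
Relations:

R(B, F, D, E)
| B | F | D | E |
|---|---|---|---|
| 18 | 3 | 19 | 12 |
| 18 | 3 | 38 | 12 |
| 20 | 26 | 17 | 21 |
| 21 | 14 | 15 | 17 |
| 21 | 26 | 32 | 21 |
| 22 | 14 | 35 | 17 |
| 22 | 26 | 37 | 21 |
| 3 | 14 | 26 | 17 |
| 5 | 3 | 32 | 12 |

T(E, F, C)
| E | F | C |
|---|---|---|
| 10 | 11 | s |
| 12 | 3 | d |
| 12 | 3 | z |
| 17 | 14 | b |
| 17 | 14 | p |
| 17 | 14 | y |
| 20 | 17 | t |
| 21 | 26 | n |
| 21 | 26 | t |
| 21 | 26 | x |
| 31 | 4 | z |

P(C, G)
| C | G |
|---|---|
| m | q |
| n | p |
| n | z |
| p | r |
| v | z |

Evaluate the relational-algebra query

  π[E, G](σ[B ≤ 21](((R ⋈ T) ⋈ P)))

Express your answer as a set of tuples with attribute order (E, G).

Natural join on F, E: {(18, 3, 19, 12, d), (18, 3, 19, 12, z), (18, 3, 38, 12, d), (18, 3, 38, 12, z), (20, 26, 17, 21, n), (20, 26, 17, 21, t), (20, 26, 17, 21, x), (21, 14, 15, 17, b), (21, 14, 15, 17, p), (21, 14, 15, 17, y), (21, 26, 32, 21, n), (21, 26, 32, 21, t), (21, 26, 32, 21, x), (22, 14, 35, 17, b), (22, 14, 35, 17, p), (22, 14, 35, 17, y), (22, 26, 37, 21, n), (22, 26, 37, 21, t), (22, 26, 37, 21, x), (3, 14, 26, 17, b), (3, 14, 26, 17, p), (3, 14, 26, 17, y), (5, 3, 32, 12, d), (5, 3, 32, 12, z)}
Natural join on C: {(20, 26, 17, 21, n, p), (20, 26, 17, 21, n, z), (21, 14, 15, 17, p, r), (21, 26, 32, 21, n, p), (21, 26, 32, 21, n, z), (22, 14, 35, 17, p, r), (22, 26, 37, 21, n, p), (22, 26, 37, 21, n, z), (3, 14, 26, 17, p, r)}
Apply σ_{B ≤ 21}; surviving tuples: {(20, 26, 17, 21, n, p), (20, 26, 17, 21, n, z), (21, 14, 15, 17, p, r), (21, 26, 32, 21, n, p), (21, 26, 32, 21, n, z), (3, 14, 26, 17, p, r)}
Keep only column(s) E, G (3 duplicate(s) eliminated): {(17, r), (21, p), (21, z)}

{(17, r), (21, p), (21, z)}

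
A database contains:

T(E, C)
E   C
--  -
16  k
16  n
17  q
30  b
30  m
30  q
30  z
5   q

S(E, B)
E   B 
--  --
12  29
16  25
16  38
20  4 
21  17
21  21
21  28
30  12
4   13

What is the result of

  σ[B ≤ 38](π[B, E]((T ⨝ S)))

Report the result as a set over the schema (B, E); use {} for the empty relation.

Natural join on E: {(16, k, 25), (16, k, 38), (16, n, 25), (16, n, 38), (30, b, 12), (30, m, 12), (30, q, 12), (30, z, 12)}
π[B, E]: project onto (B, E) (5 duplicate(s) eliminated) → {(12, 30), (25, 16), (38, 16)}
Selection B ≤ 38: {(12, 30), (25, 16), (38, 16)}

{(12, 30), (25, 16), (38, 16)}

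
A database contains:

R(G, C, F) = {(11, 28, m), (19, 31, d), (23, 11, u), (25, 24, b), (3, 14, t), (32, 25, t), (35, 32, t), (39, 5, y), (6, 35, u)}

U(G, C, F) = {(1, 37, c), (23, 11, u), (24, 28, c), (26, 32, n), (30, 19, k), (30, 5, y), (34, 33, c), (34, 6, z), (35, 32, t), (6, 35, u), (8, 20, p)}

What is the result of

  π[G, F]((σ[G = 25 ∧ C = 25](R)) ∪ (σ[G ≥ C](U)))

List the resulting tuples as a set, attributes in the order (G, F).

{(23, u), (30, k), (30, y), (34, c), (34, z), (35, t)}

σ[G = 25 ∧ C = 25]: keep tuples satisfying G = 25 ∧ C = 25 → {}
σ[G ≥ C]: keep tuples satisfying G ≥ C → {(23, 11, u), (30, 19, k), (30, 5, y), (34, 33, c), (34, 6, z), (35, 32, t)}
Union: {} with {(23, 11, u), (30, 19, k), (30, 5, y), (34, 33, c), (34, 6, z), (35, 32, t)} → {(23, 11, u), (30, 19, k), (30, 5, y), (34, 33, c), (34, 6, z), (35, 32, t)}
π[G, F]: project onto (G, F) → {(23, u), (30, k), (30, y), (34, c), (34, z), (35, t)}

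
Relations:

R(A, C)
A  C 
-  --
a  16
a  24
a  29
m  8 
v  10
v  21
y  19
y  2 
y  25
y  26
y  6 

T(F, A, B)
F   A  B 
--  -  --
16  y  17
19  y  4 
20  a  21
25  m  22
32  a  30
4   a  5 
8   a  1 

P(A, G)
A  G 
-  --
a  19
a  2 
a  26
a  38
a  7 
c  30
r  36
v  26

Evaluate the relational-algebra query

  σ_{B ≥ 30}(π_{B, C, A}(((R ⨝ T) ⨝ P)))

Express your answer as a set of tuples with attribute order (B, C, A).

Joining R and T on A yields {(a, 16, 20, 21), (a, 16, 32, 30), (a, 16, 4, 5), (a, 16, 8, 1), (a, 24, 20, 21), (a, 24, 32, 30), (a, 24, 4, 5), (a, 24, 8, 1), (a, 29, 20, 21), (a, 29, 32, 30), (a, 29, 4, 5), (a, 29, 8, 1), (m, 8, 25, 22), (y, 19, 16, 17), (y, 19, 19, 4), (y, 2, 16, 17), (y, 2, 19, 4), (y, 25, 16, 17), (y, 25, 19, 4), (y, 26, 16, 17), (y, 26, 19, 4), (y, 6, 16, 17), (y, 6, 19, 4)}.
Joining (R ⨝ T) and P on A yields {(a, 16, 20, 21, 19), (a, 16, 20, 21, 2), (a, 16, 20, 21, 26), (a, 16, 20, 21, 38), (a, 16, 20, 21, 7), (a, 16, 32, 30, 19), (a, 16, 32, 30, 2), (a, 16, 32, 30, 26), (a, 16, 32, 30, 38), (a, 16, 32, 30, 7), (a, 16, 4, 5, 19), (a, 16, 4, 5, 2), (a, 16, 4, 5, 26), (a, 16, 4, 5, 38), (a, 16, 4, 5, 7), (a, 16, 8, 1, 19), (a, 16, 8, 1, 2), (a, 16, 8, 1, 26), (a, 16, 8, 1, 38), (a, 16, 8, 1, 7), (a, 24, 20, 21, 19), (a, 24, 20, 21, 2), (a, 24, 20, 21, 26), (a, 24, 20, 21, 38), (a, 24, 20, 21, 7), (a, 24, 32, 30, 19), (a, 24, 32, 30, 2), (a, 24, 32, 30, 26), (a, 24, 32, 30, 38), (a, 24, 32, 30, 7), (a, 24, 4, 5, 19), (a, 24, 4, 5, 2), (a, 24, 4, 5, 26), (a, 24, 4, 5, 38), (a, 24, 4, 5, 7), (a, 24, 8, 1, 19), (a, 24, 8, 1, 2), (a, 24, 8, 1, 26), (a, 24, 8, 1, 38), (a, 24, 8, 1, 7), (a, 29, 20, 21, 19), (a, 29, 20, 21, 2), (a, 29, 20, 21, 26), (a, 29, 20, 21, 38), (a, 29, 20, 21, 7), (a, 29, 32, 30, 19), (a, 29, 32, 30, 2), (a, 29, 32, 30, 26), (a, 29, 32, 30, 38), (a, 29, 32, 30, 7), (a, 29, 4, 5, 19), (a, 29, 4, 5, 2), (a, 29, 4, 5, 26), (a, 29, 4, 5, 38), (a, 29, 4, 5, 7), (a, 29, 8, 1, 19), (a, 29, 8, 1, 2), (a, 29, 8, 1, 26), (a, 29, 8, 1, 38), (a, 29, 8, 1, 7)}.
Projecting to B, C, A (48 duplicate(s) eliminated): {(1, 16, a), (1, 24, a), (1, 29, a), (21, 16, a), (21, 24, a), (21, 29, a), (30, 16, a), (30, 24, a), (30, 29, a), (5, 16, a), (5, 24, a), (5, 29, a)}
Apply σ_{B ≥ 30}; surviving tuples: {(30, 16, a), (30, 24, a), (30, 29, a)}

{(30, 16, a), (30, 24, a), (30, 29, a)}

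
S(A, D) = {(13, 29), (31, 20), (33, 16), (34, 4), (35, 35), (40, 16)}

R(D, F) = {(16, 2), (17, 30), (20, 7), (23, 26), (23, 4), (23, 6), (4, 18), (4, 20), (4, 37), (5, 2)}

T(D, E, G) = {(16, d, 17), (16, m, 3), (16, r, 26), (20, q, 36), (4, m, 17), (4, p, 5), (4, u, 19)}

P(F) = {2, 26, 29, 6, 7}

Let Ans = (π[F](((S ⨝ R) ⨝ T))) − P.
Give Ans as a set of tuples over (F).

Natural join on D: {(31, 20, 7), (33, 16, 2), (34, 4, 18), (34, 4, 20), (34, 4, 37), (40, 16, 2)}
Natural join on D: {(31, 20, 7, q, 36), (33, 16, 2, d, 17), (33, 16, 2, m, 3), (33, 16, 2, r, 26), (34, 4, 18, m, 17), (34, 4, 18, p, 5), (34, 4, 18, u, 19), (34, 4, 20, m, 17), (34, 4, 20, p, 5), (34, 4, 20, u, 19), (34, 4, 37, m, 17), (34, 4, 37, p, 5), (34, 4, 37, u, 19), (40, 16, 2, d, 17), (40, 16, 2, m, 3), (40, 16, 2, r, 26)}
Keep only column(s) F (11 duplicate(s) eliminated): {18, 2, 20, 37, 7}
Difference: {18, 2, 20, 37, 7} with {2, 26, 29, 6, 7} → {18, 20, 37}

{18, 20, 37}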